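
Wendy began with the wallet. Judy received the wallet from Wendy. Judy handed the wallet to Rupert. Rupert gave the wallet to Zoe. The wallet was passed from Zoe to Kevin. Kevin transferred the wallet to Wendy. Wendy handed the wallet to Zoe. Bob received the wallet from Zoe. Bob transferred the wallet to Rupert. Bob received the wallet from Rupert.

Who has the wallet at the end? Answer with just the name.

Tracking the wallet through each event:
Start: Wendy has the wallet.
After event 1: Judy has the wallet.
After event 2: Rupert has the wallet.
After event 3: Zoe has the wallet.
After event 4: Kevin has the wallet.
After event 5: Wendy has the wallet.
After event 6: Zoe has the wallet.
After event 7: Bob has the wallet.
After event 8: Rupert has the wallet.
After event 9: Bob has the wallet.

Answer: Bob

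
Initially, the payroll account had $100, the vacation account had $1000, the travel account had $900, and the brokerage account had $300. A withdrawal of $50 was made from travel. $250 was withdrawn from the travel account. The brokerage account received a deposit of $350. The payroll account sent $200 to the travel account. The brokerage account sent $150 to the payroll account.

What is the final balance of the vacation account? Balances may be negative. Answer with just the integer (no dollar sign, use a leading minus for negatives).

Tracking account balances step by step:
Start: payroll=100, vacation=1000, travel=900, brokerage=300
Event 1 (withdraw 50 from travel): travel: 900 - 50 = 850. Balances: payroll=100, vacation=1000, travel=850, brokerage=300
Event 2 (withdraw 250 from travel): travel: 850 - 250 = 600. Balances: payroll=100, vacation=1000, travel=600, brokerage=300
Event 3 (deposit 350 to brokerage): brokerage: 300 + 350 = 650. Balances: payroll=100, vacation=1000, travel=600, brokerage=650
Event 4 (transfer 200 payroll -> travel): payroll: 100 - 200 = -100, travel: 600 + 200 = 800. Balances: payroll=-100, vacation=1000, travel=800, brokerage=650
Event 5 (transfer 150 brokerage -> payroll): brokerage: 650 - 150 = 500, payroll: -100 + 150 = 50. Balances: payroll=50, vacation=1000, travel=800, brokerage=500

Final balance of vacation: 1000

Answer: 1000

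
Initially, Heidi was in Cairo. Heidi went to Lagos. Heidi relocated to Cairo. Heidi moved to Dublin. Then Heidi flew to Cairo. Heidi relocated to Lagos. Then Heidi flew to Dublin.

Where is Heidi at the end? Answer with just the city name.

Tracking Heidi's location:
Start: Heidi is in Cairo.
After move 1: Cairo -> Lagos. Heidi is in Lagos.
After move 2: Lagos -> Cairo. Heidi is in Cairo.
After move 3: Cairo -> Dublin. Heidi is in Dublin.
After move 4: Dublin -> Cairo. Heidi is in Cairo.
After move 5: Cairo -> Lagos. Heidi is in Lagos.
After move 6: Lagos -> Dublin. Heidi is in Dublin.

Answer: Dublin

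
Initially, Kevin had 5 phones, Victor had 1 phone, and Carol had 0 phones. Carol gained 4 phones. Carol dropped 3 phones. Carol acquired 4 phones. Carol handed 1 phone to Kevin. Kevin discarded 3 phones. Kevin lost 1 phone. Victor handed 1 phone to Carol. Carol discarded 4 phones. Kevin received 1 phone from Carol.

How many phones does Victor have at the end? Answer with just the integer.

Tracking counts step by step:
Start: Kevin=5, Victor=1, Carol=0
Event 1 (Carol +4): Carol: 0 -> 4. State: Kevin=5, Victor=1, Carol=4
Event 2 (Carol -3): Carol: 4 -> 1. State: Kevin=5, Victor=1, Carol=1
Event 3 (Carol +4): Carol: 1 -> 5. State: Kevin=5, Victor=1, Carol=5
Event 4 (Carol -> Kevin, 1): Carol: 5 -> 4, Kevin: 5 -> 6. State: Kevin=6, Victor=1, Carol=4
Event 5 (Kevin -3): Kevin: 6 -> 3. State: Kevin=3, Victor=1, Carol=4
Event 6 (Kevin -1): Kevin: 3 -> 2. State: Kevin=2, Victor=1, Carol=4
Event 7 (Victor -> Carol, 1): Victor: 1 -> 0, Carol: 4 -> 5. State: Kevin=2, Victor=0, Carol=5
Event 8 (Carol -4): Carol: 5 -> 1. State: Kevin=2, Victor=0, Carol=1
Event 9 (Carol -> Kevin, 1): Carol: 1 -> 0, Kevin: 2 -> 3. State: Kevin=3, Victor=0, Carol=0

Victor's final count: 0

Answer: 0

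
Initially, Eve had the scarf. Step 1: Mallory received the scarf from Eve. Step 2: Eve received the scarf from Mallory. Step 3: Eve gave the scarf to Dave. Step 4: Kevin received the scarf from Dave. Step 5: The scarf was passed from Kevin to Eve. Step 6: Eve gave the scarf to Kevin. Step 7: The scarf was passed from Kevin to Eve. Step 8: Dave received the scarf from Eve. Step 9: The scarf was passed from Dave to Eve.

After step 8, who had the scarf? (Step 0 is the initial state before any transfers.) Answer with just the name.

Tracking the scarf holder through step 8:
After step 0 (start): Eve
After step 1: Mallory
After step 2: Eve
After step 3: Dave
After step 4: Kevin
After step 5: Eve
After step 6: Kevin
After step 7: Eve
After step 8: Dave

At step 8, the holder is Dave.

Answer: Dave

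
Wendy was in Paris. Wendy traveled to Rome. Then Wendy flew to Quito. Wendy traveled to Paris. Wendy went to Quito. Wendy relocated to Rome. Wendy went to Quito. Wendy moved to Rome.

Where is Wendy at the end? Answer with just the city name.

Tracking Wendy's location:
Start: Wendy is in Paris.
After move 1: Paris -> Rome. Wendy is in Rome.
After move 2: Rome -> Quito. Wendy is in Quito.
After move 3: Quito -> Paris. Wendy is in Paris.
After move 4: Paris -> Quito. Wendy is in Quito.
After move 5: Quito -> Rome. Wendy is in Rome.
After move 6: Rome -> Quito. Wendy is in Quito.
After move 7: Quito -> Rome. Wendy is in Rome.

Answer: Rome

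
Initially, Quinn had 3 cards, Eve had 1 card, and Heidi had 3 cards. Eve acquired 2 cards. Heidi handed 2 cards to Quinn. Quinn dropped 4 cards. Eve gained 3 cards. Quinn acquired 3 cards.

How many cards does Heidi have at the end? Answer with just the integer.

Tracking counts step by step:
Start: Quinn=3, Eve=1, Heidi=3
Event 1 (Eve +2): Eve: 1 -> 3. State: Quinn=3, Eve=3, Heidi=3
Event 2 (Heidi -> Quinn, 2): Heidi: 3 -> 1, Quinn: 3 -> 5. State: Quinn=5, Eve=3, Heidi=1
Event 3 (Quinn -4): Quinn: 5 -> 1. State: Quinn=1, Eve=3, Heidi=1
Event 4 (Eve +3): Eve: 3 -> 6. State: Quinn=1, Eve=6, Heidi=1
Event 5 (Quinn +3): Quinn: 1 -> 4. State: Quinn=4, Eve=6, Heidi=1

Heidi's final count: 1

Answer: 1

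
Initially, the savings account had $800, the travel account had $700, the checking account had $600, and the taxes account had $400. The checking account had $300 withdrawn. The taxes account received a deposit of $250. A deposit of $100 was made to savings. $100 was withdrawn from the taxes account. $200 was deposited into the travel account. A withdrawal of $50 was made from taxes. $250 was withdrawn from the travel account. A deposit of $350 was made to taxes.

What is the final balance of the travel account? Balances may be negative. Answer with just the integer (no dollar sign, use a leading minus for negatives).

Tracking account balances step by step:
Start: savings=800, travel=700, checking=600, taxes=400
Event 1 (withdraw 300 from checking): checking: 600 - 300 = 300. Balances: savings=800, travel=700, checking=300, taxes=400
Event 2 (deposit 250 to taxes): taxes: 400 + 250 = 650. Balances: savings=800, travel=700, checking=300, taxes=650
Event 3 (deposit 100 to savings): savings: 800 + 100 = 900. Balances: savings=900, travel=700, checking=300, taxes=650
Event 4 (withdraw 100 from taxes): taxes: 650 - 100 = 550. Balances: savings=900, travel=700, checking=300, taxes=550
Event 5 (deposit 200 to travel): travel: 700 + 200 = 900. Balances: savings=900, travel=900, checking=300, taxes=550
Event 6 (withdraw 50 from taxes): taxes: 550 - 50 = 500. Balances: savings=900, travel=900, checking=300, taxes=500
Event 7 (withdraw 250 from travel): travel: 900 - 250 = 650. Balances: savings=900, travel=650, checking=300, taxes=500
Event 8 (deposit 350 to taxes): taxes: 500 + 350 = 850. Balances: savings=900, travel=650, checking=300, taxes=850

Final balance of travel: 650

Answer: 650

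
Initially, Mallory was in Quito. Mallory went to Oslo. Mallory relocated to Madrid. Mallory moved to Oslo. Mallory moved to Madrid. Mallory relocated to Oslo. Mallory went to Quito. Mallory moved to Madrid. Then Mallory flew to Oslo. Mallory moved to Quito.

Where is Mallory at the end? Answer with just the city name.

Answer: Quito

Derivation:
Tracking Mallory's location:
Start: Mallory is in Quito.
After move 1: Quito -> Oslo. Mallory is in Oslo.
After move 2: Oslo -> Madrid. Mallory is in Madrid.
After move 3: Madrid -> Oslo. Mallory is in Oslo.
After move 4: Oslo -> Madrid. Mallory is in Madrid.
After move 5: Madrid -> Oslo. Mallory is in Oslo.
After move 6: Oslo -> Quito. Mallory is in Quito.
After move 7: Quito -> Madrid. Mallory is in Madrid.
After move 8: Madrid -> Oslo. Mallory is in Oslo.
After move 9: Oslo -> Quito. Mallory is in Quito.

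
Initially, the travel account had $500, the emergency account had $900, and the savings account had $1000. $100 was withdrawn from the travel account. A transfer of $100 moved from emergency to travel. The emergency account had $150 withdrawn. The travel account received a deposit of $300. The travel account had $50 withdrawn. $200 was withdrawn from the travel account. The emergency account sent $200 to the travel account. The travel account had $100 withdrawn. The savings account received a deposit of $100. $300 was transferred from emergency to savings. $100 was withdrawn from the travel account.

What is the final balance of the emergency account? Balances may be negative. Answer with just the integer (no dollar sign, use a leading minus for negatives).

Tracking account balances step by step:
Start: travel=500, emergency=900, savings=1000
Event 1 (withdraw 100 from travel): travel: 500 - 100 = 400. Balances: travel=400, emergency=900, savings=1000
Event 2 (transfer 100 emergency -> travel): emergency: 900 - 100 = 800, travel: 400 + 100 = 500. Balances: travel=500, emergency=800, savings=1000
Event 3 (withdraw 150 from emergency): emergency: 800 - 150 = 650. Balances: travel=500, emergency=650, savings=1000
Event 4 (deposit 300 to travel): travel: 500 + 300 = 800. Balances: travel=800, emergency=650, savings=1000
Event 5 (withdraw 50 from travel): travel: 800 - 50 = 750. Balances: travel=750, emergency=650, savings=1000
Event 6 (withdraw 200 from travel): travel: 750 - 200 = 550. Balances: travel=550, emergency=650, savings=1000
Event 7 (transfer 200 emergency -> travel): emergency: 650 - 200 = 450, travel: 550 + 200 = 750. Balances: travel=750, emergency=450, savings=1000
Event 8 (withdraw 100 from travel): travel: 750 - 100 = 650. Balances: travel=650, emergency=450, savings=1000
Event 9 (deposit 100 to savings): savings: 1000 + 100 = 1100. Balances: travel=650, emergency=450, savings=1100
Event 10 (transfer 300 emergency -> savings): emergency: 450 - 300 = 150, savings: 1100 + 300 = 1400. Balances: travel=650, emergency=150, savings=1400
Event 11 (withdraw 100 from travel): travel: 650 - 100 = 550. Balances: travel=550, emergency=150, savings=1400

Final balance of emergency: 150

Answer: 150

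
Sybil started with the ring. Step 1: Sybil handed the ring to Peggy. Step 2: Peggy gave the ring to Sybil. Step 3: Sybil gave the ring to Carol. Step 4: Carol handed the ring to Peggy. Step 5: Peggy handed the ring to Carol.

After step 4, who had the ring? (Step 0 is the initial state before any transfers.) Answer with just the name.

Answer: Peggy

Derivation:
Tracking the ring holder through step 4:
After step 0 (start): Sybil
After step 1: Peggy
After step 2: Sybil
After step 3: Carol
After step 4: Peggy

At step 4, the holder is Peggy.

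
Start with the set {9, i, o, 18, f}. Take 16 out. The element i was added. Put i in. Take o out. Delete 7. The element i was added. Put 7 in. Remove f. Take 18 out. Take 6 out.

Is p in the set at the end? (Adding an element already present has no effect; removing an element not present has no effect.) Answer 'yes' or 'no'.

Tracking the set through each operation:
Start: {18, 9, f, i, o}
Event 1 (remove 16): not present, no change. Set: {18, 9, f, i, o}
Event 2 (add i): already present, no change. Set: {18, 9, f, i, o}
Event 3 (add i): already present, no change. Set: {18, 9, f, i, o}
Event 4 (remove o): removed. Set: {18, 9, f, i}
Event 5 (remove 7): not present, no change. Set: {18, 9, f, i}
Event 6 (add i): already present, no change. Set: {18, 9, f, i}
Event 7 (add 7): added. Set: {18, 7, 9, f, i}
Event 8 (remove f): removed. Set: {18, 7, 9, i}
Event 9 (remove 18): removed. Set: {7, 9, i}
Event 10 (remove 6): not present, no change. Set: {7, 9, i}

Final set: {7, 9, i} (size 3)
p is NOT in the final set.

Answer: no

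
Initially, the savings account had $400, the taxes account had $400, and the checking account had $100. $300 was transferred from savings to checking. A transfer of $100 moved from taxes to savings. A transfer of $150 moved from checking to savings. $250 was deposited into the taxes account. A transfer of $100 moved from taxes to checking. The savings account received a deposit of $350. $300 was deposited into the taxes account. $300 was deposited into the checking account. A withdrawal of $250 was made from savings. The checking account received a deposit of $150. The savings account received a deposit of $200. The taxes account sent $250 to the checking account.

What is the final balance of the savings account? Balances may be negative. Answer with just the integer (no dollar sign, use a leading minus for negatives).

Tracking account balances step by step:
Start: savings=400, taxes=400, checking=100
Event 1 (transfer 300 savings -> checking): savings: 400 - 300 = 100, checking: 100 + 300 = 400. Balances: savings=100, taxes=400, checking=400
Event 2 (transfer 100 taxes -> savings): taxes: 400 - 100 = 300, savings: 100 + 100 = 200. Balances: savings=200, taxes=300, checking=400
Event 3 (transfer 150 checking -> savings): checking: 400 - 150 = 250, savings: 200 + 150 = 350. Balances: savings=350, taxes=300, checking=250
Event 4 (deposit 250 to taxes): taxes: 300 + 250 = 550. Balances: savings=350, taxes=550, checking=250
Event 5 (transfer 100 taxes -> checking): taxes: 550 - 100 = 450, checking: 250 + 100 = 350. Balances: savings=350, taxes=450, checking=350
Event 6 (deposit 350 to savings): savings: 350 + 350 = 700. Balances: savings=700, taxes=450, checking=350
Event 7 (deposit 300 to taxes): taxes: 450 + 300 = 750. Balances: savings=700, taxes=750, checking=350
Event 8 (deposit 300 to checking): checking: 350 + 300 = 650. Balances: savings=700, taxes=750, checking=650
Event 9 (withdraw 250 from savings): savings: 700 - 250 = 450. Balances: savings=450, taxes=750, checking=650
Event 10 (deposit 150 to checking): checking: 650 + 150 = 800. Balances: savings=450, taxes=750, checking=800
Event 11 (deposit 200 to savings): savings: 450 + 200 = 650. Balances: savings=650, taxes=750, checking=800
Event 12 (transfer 250 taxes -> checking): taxes: 750 - 250 = 500, checking: 800 + 250 = 1050. Balances: savings=650, taxes=500, checking=1050

Final balance of savings: 650

Answer: 650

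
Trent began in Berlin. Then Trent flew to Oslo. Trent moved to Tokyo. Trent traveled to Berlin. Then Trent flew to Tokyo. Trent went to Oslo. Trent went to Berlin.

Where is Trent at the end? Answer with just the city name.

Tracking Trent's location:
Start: Trent is in Berlin.
After move 1: Berlin -> Oslo. Trent is in Oslo.
After move 2: Oslo -> Tokyo. Trent is in Tokyo.
After move 3: Tokyo -> Berlin. Trent is in Berlin.
After move 4: Berlin -> Tokyo. Trent is in Tokyo.
After move 5: Tokyo -> Oslo. Trent is in Oslo.
After move 6: Oslo -> Berlin. Trent is in Berlin.

Answer: Berlin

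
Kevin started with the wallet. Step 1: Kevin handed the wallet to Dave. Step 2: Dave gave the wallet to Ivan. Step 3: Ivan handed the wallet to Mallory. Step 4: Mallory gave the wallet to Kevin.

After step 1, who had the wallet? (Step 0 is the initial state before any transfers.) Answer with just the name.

Answer: Dave

Derivation:
Tracking the wallet holder through step 1:
After step 0 (start): Kevin
After step 1: Dave

At step 1, the holder is Dave.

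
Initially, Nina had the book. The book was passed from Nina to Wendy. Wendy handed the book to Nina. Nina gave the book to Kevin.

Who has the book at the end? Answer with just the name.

Tracking the book through each event:
Start: Nina has the book.
After event 1: Wendy has the book.
After event 2: Nina has the book.
After event 3: Kevin has the book.

Answer: Kevin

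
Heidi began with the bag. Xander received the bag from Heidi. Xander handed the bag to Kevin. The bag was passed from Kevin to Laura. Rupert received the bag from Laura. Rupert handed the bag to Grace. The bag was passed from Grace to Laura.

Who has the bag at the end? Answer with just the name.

Tracking the bag through each event:
Start: Heidi has the bag.
After event 1: Xander has the bag.
After event 2: Kevin has the bag.
After event 3: Laura has the bag.
After event 4: Rupert has the bag.
After event 5: Grace has the bag.
After event 6: Laura has the bag.

Answer: Laura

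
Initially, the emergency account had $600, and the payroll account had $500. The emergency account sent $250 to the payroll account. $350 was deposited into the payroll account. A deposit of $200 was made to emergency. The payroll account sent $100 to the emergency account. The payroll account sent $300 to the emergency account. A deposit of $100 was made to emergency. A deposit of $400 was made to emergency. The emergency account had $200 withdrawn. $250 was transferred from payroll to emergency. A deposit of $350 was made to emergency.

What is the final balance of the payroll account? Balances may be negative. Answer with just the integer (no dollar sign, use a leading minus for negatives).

Tracking account balances step by step:
Start: emergency=600, payroll=500
Event 1 (transfer 250 emergency -> payroll): emergency: 600 - 250 = 350, payroll: 500 + 250 = 750. Balances: emergency=350, payroll=750
Event 2 (deposit 350 to payroll): payroll: 750 + 350 = 1100. Balances: emergency=350, payroll=1100
Event 3 (deposit 200 to emergency): emergency: 350 + 200 = 550. Balances: emergency=550, payroll=1100
Event 4 (transfer 100 payroll -> emergency): payroll: 1100 - 100 = 1000, emergency: 550 + 100 = 650. Balances: emergency=650, payroll=1000
Event 5 (transfer 300 payroll -> emergency): payroll: 1000 - 300 = 700, emergency: 650 + 300 = 950. Balances: emergency=950, payroll=700
Event 6 (deposit 100 to emergency): emergency: 950 + 100 = 1050. Balances: emergency=1050, payroll=700
Event 7 (deposit 400 to emergency): emergency: 1050 + 400 = 1450. Balances: emergency=1450, payroll=700
Event 8 (withdraw 200 from emergency): emergency: 1450 - 200 = 1250. Balances: emergency=1250, payroll=700
Event 9 (transfer 250 payroll -> emergency): payroll: 700 - 250 = 450, emergency: 1250 + 250 = 1500. Balances: emergency=1500, payroll=450
Event 10 (deposit 350 to emergency): emergency: 1500 + 350 = 1850. Balances: emergency=1850, payroll=450

Final balance of payroll: 450

Answer: 450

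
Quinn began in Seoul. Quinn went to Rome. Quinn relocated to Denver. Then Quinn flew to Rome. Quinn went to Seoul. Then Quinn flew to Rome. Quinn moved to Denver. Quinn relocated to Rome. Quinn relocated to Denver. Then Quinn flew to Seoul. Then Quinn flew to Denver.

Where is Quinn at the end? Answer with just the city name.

Tracking Quinn's location:
Start: Quinn is in Seoul.
After move 1: Seoul -> Rome. Quinn is in Rome.
After move 2: Rome -> Denver. Quinn is in Denver.
After move 3: Denver -> Rome. Quinn is in Rome.
After move 4: Rome -> Seoul. Quinn is in Seoul.
After move 5: Seoul -> Rome. Quinn is in Rome.
After move 6: Rome -> Denver. Quinn is in Denver.
After move 7: Denver -> Rome. Quinn is in Rome.
After move 8: Rome -> Denver. Quinn is in Denver.
After move 9: Denver -> Seoul. Quinn is in Seoul.
After move 10: Seoul -> Denver. Quinn is in Denver.

Answer: Denver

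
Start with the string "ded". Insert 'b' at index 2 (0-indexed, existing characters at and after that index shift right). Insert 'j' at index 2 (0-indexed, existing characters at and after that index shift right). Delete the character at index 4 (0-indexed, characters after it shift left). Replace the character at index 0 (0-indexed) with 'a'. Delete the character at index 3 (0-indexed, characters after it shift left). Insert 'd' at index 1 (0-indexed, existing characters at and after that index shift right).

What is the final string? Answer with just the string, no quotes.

Answer: adej

Derivation:
Applying each edit step by step:
Start: "ded"
Op 1 (insert 'b' at idx 2): "ded" -> "debd"
Op 2 (insert 'j' at idx 2): "debd" -> "dejbd"
Op 3 (delete idx 4 = 'd'): "dejbd" -> "dejb"
Op 4 (replace idx 0: 'd' -> 'a'): "dejb" -> "aejb"
Op 5 (delete idx 3 = 'b'): "aejb" -> "aej"
Op 6 (insert 'd' at idx 1): "aej" -> "adej"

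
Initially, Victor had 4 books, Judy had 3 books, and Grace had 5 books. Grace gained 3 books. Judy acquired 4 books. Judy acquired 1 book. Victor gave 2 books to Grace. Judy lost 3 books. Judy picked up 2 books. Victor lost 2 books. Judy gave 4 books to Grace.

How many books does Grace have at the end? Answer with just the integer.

Tracking counts step by step:
Start: Victor=4, Judy=3, Grace=5
Event 1 (Grace +3): Grace: 5 -> 8. State: Victor=4, Judy=3, Grace=8
Event 2 (Judy +4): Judy: 3 -> 7. State: Victor=4, Judy=7, Grace=8
Event 3 (Judy +1): Judy: 7 -> 8. State: Victor=4, Judy=8, Grace=8
Event 4 (Victor -> Grace, 2): Victor: 4 -> 2, Grace: 8 -> 10. State: Victor=2, Judy=8, Grace=10
Event 5 (Judy -3): Judy: 8 -> 5. State: Victor=2, Judy=5, Grace=10
Event 6 (Judy +2): Judy: 5 -> 7. State: Victor=2, Judy=7, Grace=10
Event 7 (Victor -2): Victor: 2 -> 0. State: Victor=0, Judy=7, Grace=10
Event 8 (Judy -> Grace, 4): Judy: 7 -> 3, Grace: 10 -> 14. State: Victor=0, Judy=3, Grace=14

Grace's final count: 14

Answer: 14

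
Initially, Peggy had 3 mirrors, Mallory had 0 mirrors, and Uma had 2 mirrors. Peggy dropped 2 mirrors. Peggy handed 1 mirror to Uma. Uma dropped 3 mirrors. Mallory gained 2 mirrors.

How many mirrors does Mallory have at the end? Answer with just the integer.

Answer: 2

Derivation:
Tracking counts step by step:
Start: Peggy=3, Mallory=0, Uma=2
Event 1 (Peggy -2): Peggy: 3 -> 1. State: Peggy=1, Mallory=0, Uma=2
Event 2 (Peggy -> Uma, 1): Peggy: 1 -> 0, Uma: 2 -> 3. State: Peggy=0, Mallory=0, Uma=3
Event 3 (Uma -3): Uma: 3 -> 0. State: Peggy=0, Mallory=0, Uma=0
Event 4 (Mallory +2): Mallory: 0 -> 2. State: Peggy=0, Mallory=2, Uma=0

Mallory's final count: 2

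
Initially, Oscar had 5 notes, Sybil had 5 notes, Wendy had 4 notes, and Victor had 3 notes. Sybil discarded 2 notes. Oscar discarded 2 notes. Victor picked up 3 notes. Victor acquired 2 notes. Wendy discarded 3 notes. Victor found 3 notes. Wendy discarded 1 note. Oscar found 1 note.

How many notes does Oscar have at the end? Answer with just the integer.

Answer: 4

Derivation:
Tracking counts step by step:
Start: Oscar=5, Sybil=5, Wendy=4, Victor=3
Event 1 (Sybil -2): Sybil: 5 -> 3. State: Oscar=5, Sybil=3, Wendy=4, Victor=3
Event 2 (Oscar -2): Oscar: 5 -> 3. State: Oscar=3, Sybil=3, Wendy=4, Victor=3
Event 3 (Victor +3): Victor: 3 -> 6. State: Oscar=3, Sybil=3, Wendy=4, Victor=6
Event 4 (Victor +2): Victor: 6 -> 8. State: Oscar=3, Sybil=3, Wendy=4, Victor=8
Event 5 (Wendy -3): Wendy: 4 -> 1. State: Oscar=3, Sybil=3, Wendy=1, Victor=8
Event 6 (Victor +3): Victor: 8 -> 11. State: Oscar=3, Sybil=3, Wendy=1, Victor=11
Event 7 (Wendy -1): Wendy: 1 -> 0. State: Oscar=3, Sybil=3, Wendy=0, Victor=11
Event 8 (Oscar +1): Oscar: 3 -> 4. State: Oscar=4, Sybil=3, Wendy=0, Victor=11

Oscar's final count: 4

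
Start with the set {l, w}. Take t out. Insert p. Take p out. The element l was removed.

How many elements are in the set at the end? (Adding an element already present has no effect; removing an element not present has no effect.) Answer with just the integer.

Tracking the set through each operation:
Start: {l, w}
Event 1 (remove t): not present, no change. Set: {l, w}
Event 2 (add p): added. Set: {l, p, w}
Event 3 (remove p): removed. Set: {l, w}
Event 4 (remove l): removed. Set: {w}

Final set: {w} (size 1)

Answer: 1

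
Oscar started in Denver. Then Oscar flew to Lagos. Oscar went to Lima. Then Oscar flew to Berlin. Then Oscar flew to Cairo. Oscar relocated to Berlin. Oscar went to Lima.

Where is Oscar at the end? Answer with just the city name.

Tracking Oscar's location:
Start: Oscar is in Denver.
After move 1: Denver -> Lagos. Oscar is in Lagos.
After move 2: Lagos -> Lima. Oscar is in Lima.
After move 3: Lima -> Berlin. Oscar is in Berlin.
After move 4: Berlin -> Cairo. Oscar is in Cairo.
After move 5: Cairo -> Berlin. Oscar is in Berlin.
After move 6: Berlin -> Lima. Oscar is in Lima.

Answer: Lima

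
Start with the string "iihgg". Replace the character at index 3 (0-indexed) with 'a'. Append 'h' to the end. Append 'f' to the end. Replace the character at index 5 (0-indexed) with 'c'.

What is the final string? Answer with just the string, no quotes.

Applying each edit step by step:
Start: "iihgg"
Op 1 (replace idx 3: 'g' -> 'a'): "iihgg" -> "iihag"
Op 2 (append 'h'): "iihag" -> "iihagh"
Op 3 (append 'f'): "iihagh" -> "iihaghf"
Op 4 (replace idx 5: 'h' -> 'c'): "iihaghf" -> "iihagcf"

Answer: iihagcf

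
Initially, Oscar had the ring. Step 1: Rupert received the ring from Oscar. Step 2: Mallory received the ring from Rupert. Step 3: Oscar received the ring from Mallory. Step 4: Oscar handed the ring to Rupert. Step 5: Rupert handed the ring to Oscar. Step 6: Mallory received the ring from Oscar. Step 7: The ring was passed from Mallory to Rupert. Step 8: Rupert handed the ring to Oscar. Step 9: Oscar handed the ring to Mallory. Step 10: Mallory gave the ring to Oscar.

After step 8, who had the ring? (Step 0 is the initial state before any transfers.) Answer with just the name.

Tracking the ring holder through step 8:
After step 0 (start): Oscar
After step 1: Rupert
After step 2: Mallory
After step 3: Oscar
After step 4: Rupert
After step 5: Oscar
After step 6: Mallory
After step 7: Rupert
After step 8: Oscar

At step 8, the holder is Oscar.

Answer: Oscar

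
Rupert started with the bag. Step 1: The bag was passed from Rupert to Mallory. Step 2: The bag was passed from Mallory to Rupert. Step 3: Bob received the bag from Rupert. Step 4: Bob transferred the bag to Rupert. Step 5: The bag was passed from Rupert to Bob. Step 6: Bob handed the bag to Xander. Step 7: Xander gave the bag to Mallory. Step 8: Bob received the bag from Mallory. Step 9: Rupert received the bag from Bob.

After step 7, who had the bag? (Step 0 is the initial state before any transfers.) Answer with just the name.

Tracking the bag holder through step 7:
After step 0 (start): Rupert
After step 1: Mallory
After step 2: Rupert
After step 3: Bob
After step 4: Rupert
After step 5: Bob
After step 6: Xander
After step 7: Mallory

At step 7, the holder is Mallory.

Answer: Mallory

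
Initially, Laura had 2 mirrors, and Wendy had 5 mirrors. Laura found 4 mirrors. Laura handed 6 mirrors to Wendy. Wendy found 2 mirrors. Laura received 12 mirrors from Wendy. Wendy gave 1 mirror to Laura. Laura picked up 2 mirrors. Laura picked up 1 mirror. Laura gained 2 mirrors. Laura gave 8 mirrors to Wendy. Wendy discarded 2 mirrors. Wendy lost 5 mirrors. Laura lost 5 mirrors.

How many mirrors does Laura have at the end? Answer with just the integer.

Tracking counts step by step:
Start: Laura=2, Wendy=5
Event 1 (Laura +4): Laura: 2 -> 6. State: Laura=6, Wendy=5
Event 2 (Laura -> Wendy, 6): Laura: 6 -> 0, Wendy: 5 -> 11. State: Laura=0, Wendy=11
Event 3 (Wendy +2): Wendy: 11 -> 13. State: Laura=0, Wendy=13
Event 4 (Wendy -> Laura, 12): Wendy: 13 -> 1, Laura: 0 -> 12. State: Laura=12, Wendy=1
Event 5 (Wendy -> Laura, 1): Wendy: 1 -> 0, Laura: 12 -> 13. State: Laura=13, Wendy=0
Event 6 (Laura +2): Laura: 13 -> 15. State: Laura=15, Wendy=0
Event 7 (Laura +1): Laura: 15 -> 16. State: Laura=16, Wendy=0
Event 8 (Laura +2): Laura: 16 -> 18. State: Laura=18, Wendy=0
Event 9 (Laura -> Wendy, 8): Laura: 18 -> 10, Wendy: 0 -> 8. State: Laura=10, Wendy=8
Event 10 (Wendy -2): Wendy: 8 -> 6. State: Laura=10, Wendy=6
Event 11 (Wendy -5): Wendy: 6 -> 1. State: Laura=10, Wendy=1
Event 12 (Laura -5): Laura: 10 -> 5. State: Laura=5, Wendy=1

Laura's final count: 5

Answer: 5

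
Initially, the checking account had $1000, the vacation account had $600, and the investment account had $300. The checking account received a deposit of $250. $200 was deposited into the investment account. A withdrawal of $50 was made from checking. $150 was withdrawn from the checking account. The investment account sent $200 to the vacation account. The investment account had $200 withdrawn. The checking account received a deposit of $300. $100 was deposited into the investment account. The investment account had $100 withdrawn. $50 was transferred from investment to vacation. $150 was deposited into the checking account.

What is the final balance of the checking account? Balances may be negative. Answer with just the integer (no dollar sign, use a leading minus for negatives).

Answer: 1500

Derivation:
Tracking account balances step by step:
Start: checking=1000, vacation=600, investment=300
Event 1 (deposit 250 to checking): checking: 1000 + 250 = 1250. Balances: checking=1250, vacation=600, investment=300
Event 2 (deposit 200 to investment): investment: 300 + 200 = 500. Balances: checking=1250, vacation=600, investment=500
Event 3 (withdraw 50 from checking): checking: 1250 - 50 = 1200. Balances: checking=1200, vacation=600, investment=500
Event 4 (withdraw 150 from checking): checking: 1200 - 150 = 1050. Balances: checking=1050, vacation=600, investment=500
Event 5 (transfer 200 investment -> vacation): investment: 500 - 200 = 300, vacation: 600 + 200 = 800. Balances: checking=1050, vacation=800, investment=300
Event 6 (withdraw 200 from investment): investment: 300 - 200 = 100. Balances: checking=1050, vacation=800, investment=100
Event 7 (deposit 300 to checking): checking: 1050 + 300 = 1350. Balances: checking=1350, vacation=800, investment=100
Event 8 (deposit 100 to investment): investment: 100 + 100 = 200. Balances: checking=1350, vacation=800, investment=200
Event 9 (withdraw 100 from investment): investment: 200 - 100 = 100. Balances: checking=1350, vacation=800, investment=100
Event 10 (transfer 50 investment -> vacation): investment: 100 - 50 = 50, vacation: 800 + 50 = 850. Balances: checking=1350, vacation=850, investment=50
Event 11 (deposit 150 to checking): checking: 1350 + 150 = 1500. Balances: checking=1500, vacation=850, investment=50

Final balance of checking: 1500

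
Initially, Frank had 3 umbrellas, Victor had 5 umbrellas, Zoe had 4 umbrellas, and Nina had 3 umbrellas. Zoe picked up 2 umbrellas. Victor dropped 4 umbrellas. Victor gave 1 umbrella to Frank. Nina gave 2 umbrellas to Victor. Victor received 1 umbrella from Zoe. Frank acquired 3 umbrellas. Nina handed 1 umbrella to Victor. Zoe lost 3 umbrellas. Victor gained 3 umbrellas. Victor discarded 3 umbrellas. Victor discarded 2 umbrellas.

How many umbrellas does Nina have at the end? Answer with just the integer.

Tracking counts step by step:
Start: Frank=3, Victor=5, Zoe=4, Nina=3
Event 1 (Zoe +2): Zoe: 4 -> 6. State: Frank=3, Victor=5, Zoe=6, Nina=3
Event 2 (Victor -4): Victor: 5 -> 1. State: Frank=3, Victor=1, Zoe=6, Nina=3
Event 3 (Victor -> Frank, 1): Victor: 1 -> 0, Frank: 3 -> 4. State: Frank=4, Victor=0, Zoe=6, Nina=3
Event 4 (Nina -> Victor, 2): Nina: 3 -> 1, Victor: 0 -> 2. State: Frank=4, Victor=2, Zoe=6, Nina=1
Event 5 (Zoe -> Victor, 1): Zoe: 6 -> 5, Victor: 2 -> 3. State: Frank=4, Victor=3, Zoe=5, Nina=1
Event 6 (Frank +3): Frank: 4 -> 7. State: Frank=7, Victor=3, Zoe=5, Nina=1
Event 7 (Nina -> Victor, 1): Nina: 1 -> 0, Victor: 3 -> 4. State: Frank=7, Victor=4, Zoe=5, Nina=0
Event 8 (Zoe -3): Zoe: 5 -> 2. State: Frank=7, Victor=4, Zoe=2, Nina=0
Event 9 (Victor +3): Victor: 4 -> 7. State: Frank=7, Victor=7, Zoe=2, Nina=0
Event 10 (Victor -3): Victor: 7 -> 4. State: Frank=7, Victor=4, Zoe=2, Nina=0
Event 11 (Victor -2): Victor: 4 -> 2. State: Frank=7, Victor=2, Zoe=2, Nina=0

Nina's final count: 0

Answer: 0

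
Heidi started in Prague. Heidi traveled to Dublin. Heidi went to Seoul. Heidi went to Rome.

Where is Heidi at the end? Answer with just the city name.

Tracking Heidi's location:
Start: Heidi is in Prague.
After move 1: Prague -> Dublin. Heidi is in Dublin.
After move 2: Dublin -> Seoul. Heidi is in Seoul.
After move 3: Seoul -> Rome. Heidi is in Rome.

Answer: Rome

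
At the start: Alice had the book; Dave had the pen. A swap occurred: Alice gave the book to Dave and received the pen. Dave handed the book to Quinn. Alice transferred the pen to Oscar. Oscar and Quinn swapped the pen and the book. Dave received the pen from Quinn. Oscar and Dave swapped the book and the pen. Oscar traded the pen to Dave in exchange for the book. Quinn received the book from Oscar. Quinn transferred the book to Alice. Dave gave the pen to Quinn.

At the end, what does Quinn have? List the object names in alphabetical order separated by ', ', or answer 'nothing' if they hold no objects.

Answer: pen

Derivation:
Tracking all object holders:
Start: book:Alice, pen:Dave
Event 1 (swap book<->pen: now book:Dave, pen:Alice). State: book:Dave, pen:Alice
Event 2 (give book: Dave -> Quinn). State: book:Quinn, pen:Alice
Event 3 (give pen: Alice -> Oscar). State: book:Quinn, pen:Oscar
Event 4 (swap pen<->book: now pen:Quinn, book:Oscar). State: book:Oscar, pen:Quinn
Event 5 (give pen: Quinn -> Dave). State: book:Oscar, pen:Dave
Event 6 (swap book<->pen: now book:Dave, pen:Oscar). State: book:Dave, pen:Oscar
Event 7 (swap pen<->book: now pen:Dave, book:Oscar). State: book:Oscar, pen:Dave
Event 8 (give book: Oscar -> Quinn). State: book:Quinn, pen:Dave
Event 9 (give book: Quinn -> Alice). State: book:Alice, pen:Dave
Event 10 (give pen: Dave -> Quinn). State: book:Alice, pen:Quinn

Final state: book:Alice, pen:Quinn
Quinn holds: pen.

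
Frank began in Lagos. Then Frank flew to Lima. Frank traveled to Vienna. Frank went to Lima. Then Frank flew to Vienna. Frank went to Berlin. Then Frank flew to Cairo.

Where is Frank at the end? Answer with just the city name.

Answer: Cairo

Derivation:
Tracking Frank's location:
Start: Frank is in Lagos.
After move 1: Lagos -> Lima. Frank is in Lima.
After move 2: Lima -> Vienna. Frank is in Vienna.
After move 3: Vienna -> Lima. Frank is in Lima.
After move 4: Lima -> Vienna. Frank is in Vienna.
After move 5: Vienna -> Berlin. Frank is in Berlin.
After move 6: Berlin -> Cairo. Frank is in Cairo.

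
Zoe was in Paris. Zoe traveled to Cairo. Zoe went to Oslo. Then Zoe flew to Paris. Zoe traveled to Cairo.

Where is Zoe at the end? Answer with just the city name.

Answer: Cairo

Derivation:
Tracking Zoe's location:
Start: Zoe is in Paris.
After move 1: Paris -> Cairo. Zoe is in Cairo.
After move 2: Cairo -> Oslo. Zoe is in Oslo.
After move 3: Oslo -> Paris. Zoe is in Paris.
After move 4: Paris -> Cairo. Zoe is in Cairo.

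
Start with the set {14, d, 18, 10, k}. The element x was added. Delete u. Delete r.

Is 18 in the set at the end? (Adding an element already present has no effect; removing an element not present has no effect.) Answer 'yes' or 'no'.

Answer: yes

Derivation:
Tracking the set through each operation:
Start: {10, 14, 18, d, k}
Event 1 (add x): added. Set: {10, 14, 18, d, k, x}
Event 2 (remove u): not present, no change. Set: {10, 14, 18, d, k, x}
Event 3 (remove r): not present, no change. Set: {10, 14, 18, d, k, x}

Final set: {10, 14, 18, d, k, x} (size 6)
18 is in the final set.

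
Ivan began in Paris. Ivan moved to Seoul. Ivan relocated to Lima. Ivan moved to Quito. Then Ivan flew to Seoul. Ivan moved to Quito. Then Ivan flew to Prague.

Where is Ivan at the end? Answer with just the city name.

Answer: Prague

Derivation:
Tracking Ivan's location:
Start: Ivan is in Paris.
After move 1: Paris -> Seoul. Ivan is in Seoul.
After move 2: Seoul -> Lima. Ivan is in Lima.
After move 3: Lima -> Quito. Ivan is in Quito.
After move 4: Quito -> Seoul. Ivan is in Seoul.
After move 5: Seoul -> Quito. Ivan is in Quito.
After move 6: Quito -> Prague. Ivan is in Prague.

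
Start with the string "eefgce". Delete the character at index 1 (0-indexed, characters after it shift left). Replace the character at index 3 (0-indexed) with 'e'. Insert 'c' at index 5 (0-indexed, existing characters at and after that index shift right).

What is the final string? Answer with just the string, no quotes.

Answer: efgeec

Derivation:
Applying each edit step by step:
Start: "eefgce"
Op 1 (delete idx 1 = 'e'): "eefgce" -> "efgce"
Op 2 (replace idx 3: 'c' -> 'e'): "efgce" -> "efgee"
Op 3 (insert 'c' at idx 5): "efgee" -> "efgeec"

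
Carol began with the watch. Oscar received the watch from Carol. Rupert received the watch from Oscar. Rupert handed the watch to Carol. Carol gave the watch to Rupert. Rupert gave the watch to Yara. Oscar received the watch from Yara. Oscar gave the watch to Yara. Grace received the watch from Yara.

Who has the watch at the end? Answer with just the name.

Tracking the watch through each event:
Start: Carol has the watch.
After event 1: Oscar has the watch.
After event 2: Rupert has the watch.
After event 3: Carol has the watch.
After event 4: Rupert has the watch.
After event 5: Yara has the watch.
After event 6: Oscar has the watch.
After event 7: Yara has the watch.
After event 8: Grace has the watch.

Answer: Grace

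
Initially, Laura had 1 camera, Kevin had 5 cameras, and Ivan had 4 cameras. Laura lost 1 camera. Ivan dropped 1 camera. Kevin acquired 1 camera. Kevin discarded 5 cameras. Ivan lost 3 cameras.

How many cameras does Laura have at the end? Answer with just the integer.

Tracking counts step by step:
Start: Laura=1, Kevin=5, Ivan=4
Event 1 (Laura -1): Laura: 1 -> 0. State: Laura=0, Kevin=5, Ivan=4
Event 2 (Ivan -1): Ivan: 4 -> 3. State: Laura=0, Kevin=5, Ivan=3
Event 3 (Kevin +1): Kevin: 5 -> 6. State: Laura=0, Kevin=6, Ivan=3
Event 4 (Kevin -5): Kevin: 6 -> 1. State: Laura=0, Kevin=1, Ivan=3
Event 5 (Ivan -3): Ivan: 3 -> 0. State: Laura=0, Kevin=1, Ivan=0

Laura's final count: 0

Answer: 0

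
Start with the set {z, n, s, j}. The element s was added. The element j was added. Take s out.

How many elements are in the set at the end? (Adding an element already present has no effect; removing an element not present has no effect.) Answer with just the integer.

Tracking the set through each operation:
Start: {j, n, s, z}
Event 1 (add s): already present, no change. Set: {j, n, s, z}
Event 2 (add j): already present, no change. Set: {j, n, s, z}
Event 3 (remove s): removed. Set: {j, n, z}

Final set: {j, n, z} (size 3)

Answer: 3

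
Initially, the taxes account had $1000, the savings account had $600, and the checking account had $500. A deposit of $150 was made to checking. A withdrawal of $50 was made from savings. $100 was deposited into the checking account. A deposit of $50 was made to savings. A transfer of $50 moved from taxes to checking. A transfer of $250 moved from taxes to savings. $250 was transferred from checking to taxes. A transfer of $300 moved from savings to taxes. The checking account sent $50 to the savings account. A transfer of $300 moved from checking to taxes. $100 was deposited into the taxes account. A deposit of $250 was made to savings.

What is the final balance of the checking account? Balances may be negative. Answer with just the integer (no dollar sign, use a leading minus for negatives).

Answer: 200

Derivation:
Tracking account balances step by step:
Start: taxes=1000, savings=600, checking=500
Event 1 (deposit 150 to checking): checking: 500 + 150 = 650. Balances: taxes=1000, savings=600, checking=650
Event 2 (withdraw 50 from savings): savings: 600 - 50 = 550. Balances: taxes=1000, savings=550, checking=650
Event 3 (deposit 100 to checking): checking: 650 + 100 = 750. Balances: taxes=1000, savings=550, checking=750
Event 4 (deposit 50 to savings): savings: 550 + 50 = 600. Balances: taxes=1000, savings=600, checking=750
Event 5 (transfer 50 taxes -> checking): taxes: 1000 - 50 = 950, checking: 750 + 50 = 800. Balances: taxes=950, savings=600, checking=800
Event 6 (transfer 250 taxes -> savings): taxes: 950 - 250 = 700, savings: 600 + 250 = 850. Balances: taxes=700, savings=850, checking=800
Event 7 (transfer 250 checking -> taxes): checking: 800 - 250 = 550, taxes: 700 + 250 = 950. Balances: taxes=950, savings=850, checking=550
Event 8 (transfer 300 savings -> taxes): savings: 850 - 300 = 550, taxes: 950 + 300 = 1250. Balances: taxes=1250, savings=550, checking=550
Event 9 (transfer 50 checking -> savings): checking: 550 - 50 = 500, savings: 550 + 50 = 600. Balances: taxes=1250, savings=600, checking=500
Event 10 (transfer 300 checking -> taxes): checking: 500 - 300 = 200, taxes: 1250 + 300 = 1550. Balances: taxes=1550, savings=600, checking=200
Event 11 (deposit 100 to taxes): taxes: 1550 + 100 = 1650. Balances: taxes=1650, savings=600, checking=200
Event 12 (deposit 250 to savings): savings: 600 + 250 = 850. Balances: taxes=1650, savings=850, checking=200

Final balance of checking: 200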